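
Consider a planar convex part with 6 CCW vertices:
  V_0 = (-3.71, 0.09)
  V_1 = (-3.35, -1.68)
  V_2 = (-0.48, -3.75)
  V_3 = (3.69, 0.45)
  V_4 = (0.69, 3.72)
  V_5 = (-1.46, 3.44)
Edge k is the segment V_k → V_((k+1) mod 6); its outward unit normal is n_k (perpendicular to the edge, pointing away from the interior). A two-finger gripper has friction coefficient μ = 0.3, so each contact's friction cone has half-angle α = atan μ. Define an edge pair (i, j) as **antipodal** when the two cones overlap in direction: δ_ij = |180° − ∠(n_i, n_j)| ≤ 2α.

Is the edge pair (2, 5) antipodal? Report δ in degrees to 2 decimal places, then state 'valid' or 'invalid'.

δ = 10.91°, valid

α = atan 0.3 = 16.70°;  2α = 33.40°
edge 2: e_2 = (+4.17, +4.20);  n_2 = (+0.7096, -0.7046)
edge 5: e_5 = (-2.25, -3.35);  n_5 = (-0.8301, +0.5576)
∠(n_2, n_5) = 169.09°
δ = |180° − 169.09°| = 10.91°
10.91° ≤ 2α = 33.40°  →  valid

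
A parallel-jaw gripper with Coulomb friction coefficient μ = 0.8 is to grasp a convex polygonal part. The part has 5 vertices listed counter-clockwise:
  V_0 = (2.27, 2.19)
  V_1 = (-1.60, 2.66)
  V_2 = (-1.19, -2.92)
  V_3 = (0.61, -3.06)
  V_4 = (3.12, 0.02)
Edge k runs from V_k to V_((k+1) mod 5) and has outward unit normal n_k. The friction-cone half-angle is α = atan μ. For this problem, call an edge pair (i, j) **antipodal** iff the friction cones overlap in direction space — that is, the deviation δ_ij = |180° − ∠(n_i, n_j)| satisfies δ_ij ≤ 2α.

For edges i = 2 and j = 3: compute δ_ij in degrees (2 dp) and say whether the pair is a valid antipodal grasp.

α = atan 0.8 = 38.66°;  2α = 77.32°
edge 2: e_2 = (+1.80, -0.14);  n_2 = (-0.0775, -0.9970)
edge 3: e_3 = (+2.51, +3.08);  n_3 = (+0.7752, -0.6317)
∠(n_2, n_3) = 55.27°
δ = |180° − 55.27°| = 124.73°
124.73° > 2α = 77.32°  →  invalid

δ = 124.73°, invalid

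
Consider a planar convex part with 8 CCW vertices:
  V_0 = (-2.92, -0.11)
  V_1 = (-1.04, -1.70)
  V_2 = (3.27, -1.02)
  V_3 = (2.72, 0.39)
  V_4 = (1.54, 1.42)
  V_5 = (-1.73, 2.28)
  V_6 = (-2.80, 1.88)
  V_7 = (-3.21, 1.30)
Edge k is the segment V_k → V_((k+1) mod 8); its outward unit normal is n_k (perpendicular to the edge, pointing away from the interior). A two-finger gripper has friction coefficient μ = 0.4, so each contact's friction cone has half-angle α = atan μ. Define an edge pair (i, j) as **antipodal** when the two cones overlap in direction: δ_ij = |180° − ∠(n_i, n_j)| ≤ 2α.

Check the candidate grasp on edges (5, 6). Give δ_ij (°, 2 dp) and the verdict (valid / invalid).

δ = 145.75°, invalid

α = atan 0.4 = 21.80°;  2α = 43.60°
edge 5: e_5 = (-1.07, -0.40);  n_5 = (-0.3502, +0.9367)
edge 6: e_6 = (-0.41, -0.58);  n_6 = (-0.8166, +0.5772)
∠(n_5, n_6) = 34.25°
δ = |180° − 34.25°| = 145.75°
145.75° > 2α = 43.60°  →  invalid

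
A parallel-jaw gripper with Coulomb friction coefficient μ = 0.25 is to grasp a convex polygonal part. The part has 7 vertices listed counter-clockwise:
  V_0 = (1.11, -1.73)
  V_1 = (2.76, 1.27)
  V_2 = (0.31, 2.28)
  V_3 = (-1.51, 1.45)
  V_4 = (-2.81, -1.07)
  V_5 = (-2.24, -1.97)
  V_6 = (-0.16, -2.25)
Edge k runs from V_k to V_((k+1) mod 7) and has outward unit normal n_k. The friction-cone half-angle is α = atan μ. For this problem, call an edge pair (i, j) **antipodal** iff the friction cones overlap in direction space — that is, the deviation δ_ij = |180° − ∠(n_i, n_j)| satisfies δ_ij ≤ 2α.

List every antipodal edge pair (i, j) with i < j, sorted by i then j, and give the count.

count = 3; pairs: (0,3), (1,5), (2,6)

α = atan 0.25 = 14.04°;  2α = 28.07°
n_0 = (+0.8762, -0.4819)
n_1 = (+0.3811, +0.9245)
n_2 = (-0.4149, +0.9099)
n_3 = (-0.8887, +0.4585)
n_4 = (-0.8448, -0.5351)
n_5 = (-0.1334, -0.9911)
n_6 = (+0.3789, -0.9254)
  (0,1): δ = 83.59°  ·
  (0,2): δ = 36.67°  ·
  (0,3): δ = 1.52°  ✓
  (0,4): δ = 61.16°  ·
  (0,5): δ = 111.14°  ·
  (0,6): δ = 141.08°  ·
  (1,2): δ = 133.08°  ·
  (1,3): δ = 94.88°  ·
  (1,4): δ = 35.25°  ·
  (1,5): δ = 14.74°  ✓
  (1,6): δ = 44.67°  ·
  (2,3): δ = 141.80°  ·
  (2,4): δ = 82.17°  ·
  (2,5): δ = 32.18°  ·
  (2,6): δ = 2.25°  ✓
  (3,4): δ = 120.36°  ·
  (3,5): δ = 70.38°  ·
  (3,6): δ = 40.45°  ·
  (4,5): δ = 130.01°  ·
  (4,6): δ = 100.08°  ·
  (5,6): δ = 150.07°  ·
antipodal pairs: 3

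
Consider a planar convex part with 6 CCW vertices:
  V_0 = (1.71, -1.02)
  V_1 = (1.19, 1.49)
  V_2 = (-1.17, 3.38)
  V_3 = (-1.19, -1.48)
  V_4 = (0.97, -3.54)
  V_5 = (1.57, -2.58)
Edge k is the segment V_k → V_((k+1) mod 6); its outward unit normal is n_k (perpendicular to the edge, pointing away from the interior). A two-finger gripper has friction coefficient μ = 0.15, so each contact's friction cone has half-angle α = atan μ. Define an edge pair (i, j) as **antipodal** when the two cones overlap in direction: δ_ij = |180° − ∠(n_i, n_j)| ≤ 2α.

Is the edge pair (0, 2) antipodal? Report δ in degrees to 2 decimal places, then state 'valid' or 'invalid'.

δ = 11.94°, valid

α = atan 0.15 = 8.53°;  2α = 17.06°
edge 0: e_0 = (-0.52, +2.51);  n_0 = (+0.9792, +0.2029)
edge 2: e_2 = (-0.02, -4.86);  n_2 = (-1.0000, +0.0041)
∠(n_0, n_2) = 168.06°
δ = |180° − 168.06°| = 11.94°
11.94° ≤ 2α = 17.06°  →  valid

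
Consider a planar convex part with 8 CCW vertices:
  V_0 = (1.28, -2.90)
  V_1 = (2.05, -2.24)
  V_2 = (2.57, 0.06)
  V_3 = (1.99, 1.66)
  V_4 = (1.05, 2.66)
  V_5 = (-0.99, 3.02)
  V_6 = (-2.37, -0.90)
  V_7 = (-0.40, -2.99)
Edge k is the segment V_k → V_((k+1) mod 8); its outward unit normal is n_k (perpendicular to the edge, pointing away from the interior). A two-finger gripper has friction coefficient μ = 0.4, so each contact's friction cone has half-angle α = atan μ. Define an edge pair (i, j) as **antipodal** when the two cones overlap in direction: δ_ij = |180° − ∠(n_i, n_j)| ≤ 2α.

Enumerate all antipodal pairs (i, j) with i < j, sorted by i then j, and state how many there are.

count = 7; pairs: (0,5), (1,5), (2,5), (2,6), (3,6), (4,6), (4,7)

α = atan 0.4 = 21.80°;  2α = 43.60°
n_0 = (+0.6508, -0.7593)
n_1 = (+0.9754, -0.2205)
n_2 = (+0.9401, +0.3408)
n_3 = (+0.7286, +0.6849)
n_4 = (+0.1738, +0.9848)
n_5 = (-0.9433, +0.3321)
n_6 = (-0.7277, -0.6859)
n_7 = (+0.0535, -0.9986)
  (0,1): δ = 143.34°  ·
  (0,2): δ = 110.68°  ·
  (0,3): δ = 87.37°  ·
  (0,4): δ = 50.61°  ·
  (0,5): δ = 30.00°  ✓
  (0,6): δ = 92.71°  ·
  (0,7): δ = 142.47°  ·
  (1,2): δ = 147.33°  ·
  (1,3): δ = 124.03°  ·
  (1,4): δ = 87.27°  ·
  (1,5): δ = 6.65°  ✓
  (1,6): δ = 56.05°  ·
  (1,7): δ = 105.81°  ·
  (2,3): δ = 156.70°  ·
  (2,4): δ = 119.93°  ·
  (2,5): δ = 39.32°  ✓
  (2,6): δ = 23.38°  ✓
  (2,7): δ = 73.14°  ·
  (3,4): δ = 143.24°  ·
  (3,5): δ = 62.62°  ·
  (3,6): δ = 0.08°  ✓
  (3,7): δ = 49.84°  ·
  (4,5): δ = 99.39°  ·
  (4,6): δ = 36.68°  ✓
  (4,7): δ = 13.07°  ✓
  (5,6): δ = 117.30°  ·
  (5,7): δ = 67.54°  ·
  (6,7): δ = 130.24°  ·
antipodal pairs: 7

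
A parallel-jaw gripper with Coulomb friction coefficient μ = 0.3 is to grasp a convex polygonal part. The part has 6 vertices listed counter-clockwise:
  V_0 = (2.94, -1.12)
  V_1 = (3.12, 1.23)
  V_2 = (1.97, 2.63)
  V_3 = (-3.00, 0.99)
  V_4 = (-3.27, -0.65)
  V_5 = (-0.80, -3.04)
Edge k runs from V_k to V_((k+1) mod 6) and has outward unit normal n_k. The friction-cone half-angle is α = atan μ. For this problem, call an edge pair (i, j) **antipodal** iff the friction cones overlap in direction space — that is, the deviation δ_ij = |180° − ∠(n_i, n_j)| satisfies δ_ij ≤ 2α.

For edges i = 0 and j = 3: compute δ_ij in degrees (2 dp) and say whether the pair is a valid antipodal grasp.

α = atan 0.3 = 16.70°;  2α = 33.40°
edge 0: e_0 = (+0.18, +2.35);  n_0 = (+0.9971, -0.0764)
edge 3: e_3 = (-0.27, -1.64);  n_3 = (-0.9867, +0.1624)
∠(n_0, n_3) = 175.03°
δ = |180° − 175.03°| = 4.97°
4.97° ≤ 2α = 33.40°  →  valid

δ = 4.97°, valid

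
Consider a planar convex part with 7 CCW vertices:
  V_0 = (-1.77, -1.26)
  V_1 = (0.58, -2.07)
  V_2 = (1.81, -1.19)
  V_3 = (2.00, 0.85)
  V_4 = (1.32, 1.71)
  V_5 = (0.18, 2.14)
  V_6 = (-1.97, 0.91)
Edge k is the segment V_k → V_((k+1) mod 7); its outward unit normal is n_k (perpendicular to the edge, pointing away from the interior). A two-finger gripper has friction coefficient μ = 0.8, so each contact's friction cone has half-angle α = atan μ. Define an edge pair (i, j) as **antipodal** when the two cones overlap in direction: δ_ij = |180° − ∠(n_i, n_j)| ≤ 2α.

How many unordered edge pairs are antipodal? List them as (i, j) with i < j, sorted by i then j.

count = 11; pairs: (0,2), (0,3), (0,4), (0,5), (1,4), (1,5), (1,6), (2,5), (2,6), (3,6), (4,6)

α = atan 0.8 = 38.66°;  2α = 77.32°
n_0 = (-0.3259, -0.9454)
n_1 = (+0.5819, -0.8133)
n_2 = (+0.9957, -0.0927)
n_3 = (+0.7844, +0.6202)
n_4 = (+0.3529, +0.9357)
n_5 = (-0.4966, +0.8680)
n_6 = (-0.9958, -0.0918)
  (0,1): δ = 125.40°  ·
  (0,2): δ = 76.30°  ✓
  (0,3): δ = 32.65°  ✓
  (0,4): δ = 1.65°  ✓
  (0,5): δ = 48.79°  ✓
  (0,6): δ = 114.28°  ·
  (1,2): δ = 130.90°  ·
  (1,3): δ = 87.25°  ·
  (1,4): δ = 56.25°  ✓
  (1,5): δ = 5.81°  ✓
  (1,6): δ = 59.68°  ✓
  (2,3): δ = 136.35°  ·
  (2,4): δ = 105.35°  ·
  (2,5): δ = 54.91°  ✓
  (2,6): δ = 10.59°  ✓
  (3,4): δ = 149.00°  ·
  (3,5): δ = 98.56°  ·
  (3,6): δ = 33.07°  ✓
  (4,5): δ = 129.56°  ·
  (4,6): δ = 64.07°  ✓
  (5,6): δ = 114.51°  ·
antipodal pairs: 11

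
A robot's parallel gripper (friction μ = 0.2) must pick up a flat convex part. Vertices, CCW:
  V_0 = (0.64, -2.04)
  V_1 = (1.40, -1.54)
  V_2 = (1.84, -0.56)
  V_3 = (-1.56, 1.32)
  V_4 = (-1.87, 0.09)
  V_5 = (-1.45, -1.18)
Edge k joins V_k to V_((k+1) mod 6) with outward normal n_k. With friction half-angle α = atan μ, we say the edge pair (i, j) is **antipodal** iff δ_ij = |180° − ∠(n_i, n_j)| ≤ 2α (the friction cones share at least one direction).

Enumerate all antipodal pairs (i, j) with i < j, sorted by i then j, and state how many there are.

count = 2; pairs: (1,3), (2,5)

α = atan 0.2 = 11.31°;  2α = 22.62°
n_0 = (+0.5496, -0.8354)
n_1 = (+0.9123, -0.4096)
n_2 = (+0.4839, +0.8751)
n_3 = (-0.9697, +0.2444)
n_4 = (-0.9494, -0.3140)
n_5 = (-0.3805, -0.9248)
  (0,1): δ = 147.52°  ·
  (0,2): δ = 62.28°  ·
  (0,3): δ = 42.51°  ·
  (0,4): δ = 74.96°  ·
  (0,5): δ = 124.29°  ·
  (1,2): δ = 94.76°  ·
  (1,3): δ = 10.03°  ✓
  (1,4): δ = 42.48°  ·
  (1,5): δ = 91.81°  ·
  (2,3): δ = 75.21°  ·
  (2,4): δ = 42.76°  ·
  (2,5): δ = 6.57°  ✓
  (3,4): δ = 147.55°  ·
  (3,5): δ = 98.22°  ·
  (4,5): δ = 130.67°  ·
antipodal pairs: 2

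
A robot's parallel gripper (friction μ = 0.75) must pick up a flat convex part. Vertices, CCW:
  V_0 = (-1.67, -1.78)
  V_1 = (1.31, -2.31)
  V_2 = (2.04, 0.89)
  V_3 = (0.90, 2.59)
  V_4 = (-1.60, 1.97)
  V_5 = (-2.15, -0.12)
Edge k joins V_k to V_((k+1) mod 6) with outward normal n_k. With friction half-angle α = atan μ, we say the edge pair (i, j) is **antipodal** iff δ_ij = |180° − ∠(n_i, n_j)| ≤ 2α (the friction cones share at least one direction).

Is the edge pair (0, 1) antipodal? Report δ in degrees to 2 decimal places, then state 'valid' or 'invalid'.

δ = 92.77°, invalid

α = atan 0.75 = 36.87°;  2α = 73.74°
edge 0: e_0 = (+2.98, -0.53);  n_0 = (-0.1751, -0.9845)
edge 1: e_1 = (+0.73, +3.20);  n_1 = (+0.9750, -0.2224)
∠(n_0, n_1) = 87.23°
δ = |180° − 87.23°| = 92.77°
92.77° > 2α = 73.74°  →  invalid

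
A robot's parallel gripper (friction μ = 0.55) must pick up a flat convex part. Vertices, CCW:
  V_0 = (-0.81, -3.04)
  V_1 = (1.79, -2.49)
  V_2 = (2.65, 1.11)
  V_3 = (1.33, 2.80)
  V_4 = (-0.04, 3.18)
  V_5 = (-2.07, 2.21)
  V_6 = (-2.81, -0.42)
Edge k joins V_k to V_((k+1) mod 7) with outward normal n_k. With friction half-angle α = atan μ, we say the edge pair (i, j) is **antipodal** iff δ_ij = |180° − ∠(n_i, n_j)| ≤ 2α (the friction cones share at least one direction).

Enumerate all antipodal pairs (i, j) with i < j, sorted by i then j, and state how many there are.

α = atan 0.55 = 28.81°;  2α = 57.62°
n_0 = (+0.2070, -0.9783)
n_1 = (+0.9726, -0.2324)
n_2 = (+0.7881, +0.6156)
n_3 = (+0.2673, +0.9636)
n_4 = (-0.4311, +0.9023)
n_5 = (-0.9626, +0.2709)
n_6 = (-0.7949, -0.6068)
  (0,1): δ = 115.38°  ·
  (0,2): δ = 63.95°  ·
  (0,3): δ = 27.45°  ✓
  (0,4): δ = 13.60°  ✓
  (0,5): δ = 62.34°  ·
  (0,6): δ = 115.41°  ·
  (1,2): δ = 128.57°  ·
  (1,3): δ = 92.07°  ·
  (1,4): δ = 51.02°  ✓
  (1,5): δ = 2.28°  ✓
  (1,6): δ = 50.79°  ✓
  (2,3): δ = 143.49°  ·
  (2,4): δ = 102.45°  ·
  (2,5): δ = 53.71°  ✓
  (2,6): δ = 0.64°  ✓
  (3,4): δ = 138.96°  ·
  (3,5): δ = 90.21°  ·
  (3,6): δ = 37.14°  ✓
  (4,5): δ = 131.25°  ·
  (4,6): δ = 78.18°  ·
  (5,6): δ = 126.93°  ·
antipodal pairs: 8

count = 8; pairs: (0,3), (0,4), (1,4), (1,5), (1,6), (2,5), (2,6), (3,6)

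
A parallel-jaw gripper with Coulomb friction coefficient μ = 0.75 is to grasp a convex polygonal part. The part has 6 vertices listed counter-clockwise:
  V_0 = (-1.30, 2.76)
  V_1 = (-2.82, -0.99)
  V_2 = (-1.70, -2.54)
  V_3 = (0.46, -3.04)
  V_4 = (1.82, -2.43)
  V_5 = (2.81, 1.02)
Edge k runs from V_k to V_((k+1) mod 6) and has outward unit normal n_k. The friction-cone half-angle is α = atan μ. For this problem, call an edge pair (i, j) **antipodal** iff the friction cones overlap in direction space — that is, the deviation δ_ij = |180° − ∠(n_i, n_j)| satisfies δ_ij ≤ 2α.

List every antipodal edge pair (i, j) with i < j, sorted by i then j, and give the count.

count = 6; pairs: (0,3), (0,4), (1,4), (1,5), (2,5), (3,5)

α = atan 0.75 = 36.87°;  2α = 73.74°
n_0 = (-0.9268, +0.3756)
n_1 = (-0.8105, -0.5857)
n_2 = (-0.2255, -0.9742)
n_3 = (+0.4092, -0.9124)
n_4 = (+0.9612, -0.2758)
n_5 = (+0.3899, +0.9209)
  (0,1): δ = 122.08°  ·
  (0,2): δ = 80.97°  ·
  (0,3): δ = 43.78°  ✓
  (0,4): δ = 6.05°  ✓
  (0,5): δ = 89.12°  ·
  (1,2): δ = 138.88°  ·
  (1,3): δ = 101.69°  ·
  (1,4): δ = 51.86°  ✓
  (1,5): δ = 31.20°  ✓
  (2,3): δ = 142.81°  ·
  (2,4): δ = 92.98°  ·
  (2,5): δ = 9.91°  ✓
  (3,4): δ = 130.17°  ·
  (3,5): δ = 47.10°  ✓
  (4,5): δ = 96.93°  ·
antipodal pairs: 6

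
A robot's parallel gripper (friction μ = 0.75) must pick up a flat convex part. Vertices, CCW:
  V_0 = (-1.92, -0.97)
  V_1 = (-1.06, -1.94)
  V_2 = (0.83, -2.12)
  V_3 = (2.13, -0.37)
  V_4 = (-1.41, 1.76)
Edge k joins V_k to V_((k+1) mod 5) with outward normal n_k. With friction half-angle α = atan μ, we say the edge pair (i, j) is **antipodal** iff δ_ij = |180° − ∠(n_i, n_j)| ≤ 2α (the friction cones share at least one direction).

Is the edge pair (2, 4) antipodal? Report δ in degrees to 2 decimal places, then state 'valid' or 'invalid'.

α = atan 0.75 = 36.87°;  2α = 73.74°
edge 2: e_2 = (+1.30, +1.75);  n_2 = (+0.8027, -0.5963)
edge 4: e_4 = (-0.51, -2.73);  n_4 = (-0.9830, +0.1836)
∠(n_2, n_4) = 153.97°
δ = |180° − 153.97°| = 26.03°
26.03° ≤ 2α = 73.74°  →  valid

δ = 26.03°, valid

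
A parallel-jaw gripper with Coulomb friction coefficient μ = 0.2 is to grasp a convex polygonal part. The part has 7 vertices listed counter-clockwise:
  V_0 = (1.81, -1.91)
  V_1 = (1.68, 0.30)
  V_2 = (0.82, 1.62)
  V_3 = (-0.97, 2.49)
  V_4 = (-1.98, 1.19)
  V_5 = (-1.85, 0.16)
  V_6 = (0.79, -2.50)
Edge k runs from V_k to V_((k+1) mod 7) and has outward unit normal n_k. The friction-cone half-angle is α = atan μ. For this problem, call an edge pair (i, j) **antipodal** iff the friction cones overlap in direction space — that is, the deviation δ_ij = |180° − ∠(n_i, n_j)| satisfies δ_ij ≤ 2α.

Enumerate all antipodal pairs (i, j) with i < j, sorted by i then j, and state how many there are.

count = 4; pairs: (0,4), (1,5), (2,5), (3,6)

α = atan 0.2 = 11.31°;  2α = 22.62°
n_0 = (+0.9983, +0.0587)
n_1 = (+0.8379, +0.5459)
n_2 = (+0.4371, +0.8994)
n_3 = (-0.7897, +0.6135)
n_4 = (-0.9921, -0.1252)
n_5 = (-0.7098, -0.7044)
n_6 = (+0.5007, -0.8656)
  (0,1): δ = 150.28°  ·
  (0,2): δ = 119.29°  ·
  (0,3): δ = 41.21°  ·
  (0,4): δ = 3.83°  ✓
  (0,5): δ = 41.42°  ·
  (0,6): δ = 116.68°  ·
  (1,2): δ = 149.01°  ·
  (1,3): δ = 70.93°  ·
  (1,4): δ = 25.89°  ·
  (1,5): δ = 11.70°  ✓
  (1,6): δ = 86.96°  ·
  (2,3): δ = 101.92°  ·
  (2,4): δ = 56.89°  ·
  (2,5): δ = 19.29°  ✓
  (2,6): δ = 55.97°  ·
  (3,4): δ = 134.96°  ·
  (3,5): δ = 97.37°  ·
  (3,6): δ = 22.11°  ✓
  (4,5): δ = 142.41°  ·
  (4,6): δ = 67.15°  ·
  (5,6): δ = 104.74°  ·
antipodal pairs: 4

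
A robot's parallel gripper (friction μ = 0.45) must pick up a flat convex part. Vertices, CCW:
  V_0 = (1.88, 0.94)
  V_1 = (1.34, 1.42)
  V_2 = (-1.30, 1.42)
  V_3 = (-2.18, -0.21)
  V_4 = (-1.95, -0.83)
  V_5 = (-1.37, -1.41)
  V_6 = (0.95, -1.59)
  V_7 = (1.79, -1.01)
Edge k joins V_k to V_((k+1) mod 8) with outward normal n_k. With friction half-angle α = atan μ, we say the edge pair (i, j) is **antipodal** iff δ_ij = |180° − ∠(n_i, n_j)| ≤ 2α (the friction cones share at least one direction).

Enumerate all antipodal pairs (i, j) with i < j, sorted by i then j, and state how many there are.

α = atan 0.45 = 24.23°;  2α = 48.46°
n_0 = (+0.6644, +0.7474)
n_1 = (+0.0000, +1.0000)
n_2 = (-0.8800, +0.4751)
n_3 = (-0.9376, -0.3478)
n_4 = (-0.7071, -0.7071)
n_5 = (-0.0774, -0.9970)
n_6 = (+0.5682, -0.8229)
n_7 = (+0.9989, -0.0461)
  (0,1): δ = 138.37°  ·
  (0,2): δ = 76.73°  ·
  (0,3): δ = 28.01°  ✓
  (0,4): δ = 3.37°  ✓
  (0,5): δ = 37.20°  ✓
  (0,6): δ = 76.26°  ·
  (0,7): δ = 128.99°  ·
  (1,2): δ = 118.36°  ·
  (1,3): δ = 69.65°  ·
  (1,4): δ = 45.00°  ✓
  (1,5): δ = 4.44°  ✓
  (1,6): δ = 34.62°  ✓
  (1,7): δ = 87.36°  ·
  (2,3): δ = 131.28°  ·
  (2,4): δ = 106.64°  ·
  (2,5): δ = 66.07°  ·
  (2,6): δ = 27.01°  ✓
  (2,7): δ = 25.72°  ✓
  (3,4): δ = 155.35°  ·
  (3,5): δ = 114.79°  ·
  (3,6): δ = 75.73°  ·
  (3,7): δ = 23.00°  ✓
  (4,5): δ = 139.44°  ·
  (4,6): δ = 100.38°  ·
  (4,7): δ = 47.64°  ✓
  (5,6): δ = 140.94°  ·
  (5,7): δ = 88.21°  ·
  (6,7): δ = 127.27°  ·
antipodal pairs: 10

count = 10; pairs: (0,3), (0,4), (0,5), (1,4), (1,5), (1,6), (2,6), (2,7), (3,7), (4,7)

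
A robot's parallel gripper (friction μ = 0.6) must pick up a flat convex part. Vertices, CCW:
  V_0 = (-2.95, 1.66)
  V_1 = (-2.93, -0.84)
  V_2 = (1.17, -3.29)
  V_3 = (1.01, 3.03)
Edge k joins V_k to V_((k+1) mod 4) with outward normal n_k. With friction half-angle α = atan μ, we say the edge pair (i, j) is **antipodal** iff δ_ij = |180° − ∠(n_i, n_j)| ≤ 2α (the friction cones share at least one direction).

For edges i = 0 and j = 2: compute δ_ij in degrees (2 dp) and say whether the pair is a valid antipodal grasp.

δ = 0.99°, valid

α = atan 0.6 = 30.96°;  2α = 61.93°
edge 0: e_0 = (+0.02, -2.50);  n_0 = (-1.0000, -0.0080)
edge 2: e_2 = (-0.16, +6.32);  n_2 = (+0.9997, +0.0253)
∠(n_0, n_2) = 179.01°
δ = |180° − 179.01°| = 0.99°
0.99° ≤ 2α = 61.93°  →  valid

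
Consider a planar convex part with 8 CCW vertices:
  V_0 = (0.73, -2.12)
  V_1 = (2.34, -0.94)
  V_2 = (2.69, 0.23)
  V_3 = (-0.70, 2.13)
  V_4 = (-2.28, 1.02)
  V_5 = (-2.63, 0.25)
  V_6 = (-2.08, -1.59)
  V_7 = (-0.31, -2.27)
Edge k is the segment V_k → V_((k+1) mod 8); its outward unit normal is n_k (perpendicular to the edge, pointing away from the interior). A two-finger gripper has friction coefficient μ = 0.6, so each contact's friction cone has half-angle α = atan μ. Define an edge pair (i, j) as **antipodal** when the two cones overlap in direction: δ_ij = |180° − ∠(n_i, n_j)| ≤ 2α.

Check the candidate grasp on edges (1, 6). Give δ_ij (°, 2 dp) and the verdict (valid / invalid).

α = atan 0.6 = 30.96°;  2α = 61.93°
edge 1: e_1 = (+0.35, +1.17);  n_1 = (+0.9581, -0.2866)
edge 6: e_6 = (+1.77, -0.68);  n_6 = (-0.3586, -0.9335)
∠(n_1, n_6) = 94.36°
δ = |180° − 94.36°| = 85.64°
85.64° > 2α = 61.93°  →  invalid

δ = 85.64°, invalid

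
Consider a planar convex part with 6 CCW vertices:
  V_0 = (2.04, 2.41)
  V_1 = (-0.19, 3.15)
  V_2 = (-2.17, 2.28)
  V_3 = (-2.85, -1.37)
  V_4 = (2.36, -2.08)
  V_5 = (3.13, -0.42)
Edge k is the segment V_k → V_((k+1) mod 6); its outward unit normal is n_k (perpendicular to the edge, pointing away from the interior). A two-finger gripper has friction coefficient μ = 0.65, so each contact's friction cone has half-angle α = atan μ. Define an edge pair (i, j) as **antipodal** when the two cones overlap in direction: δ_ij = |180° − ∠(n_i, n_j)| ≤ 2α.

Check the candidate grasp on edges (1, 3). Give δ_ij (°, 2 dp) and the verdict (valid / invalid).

δ = 31.48°, valid

α = atan 0.65 = 33.02°;  2α = 66.05°
edge 1: e_1 = (-1.98, -0.87);  n_1 = (-0.4023, +0.9155)
edge 3: e_3 = (+5.21, -0.71);  n_3 = (-0.1350, -0.9908)
∠(n_1, n_3) = 148.52°
δ = |180° − 148.52°| = 31.48°
31.48° ≤ 2α = 66.05°  →  valid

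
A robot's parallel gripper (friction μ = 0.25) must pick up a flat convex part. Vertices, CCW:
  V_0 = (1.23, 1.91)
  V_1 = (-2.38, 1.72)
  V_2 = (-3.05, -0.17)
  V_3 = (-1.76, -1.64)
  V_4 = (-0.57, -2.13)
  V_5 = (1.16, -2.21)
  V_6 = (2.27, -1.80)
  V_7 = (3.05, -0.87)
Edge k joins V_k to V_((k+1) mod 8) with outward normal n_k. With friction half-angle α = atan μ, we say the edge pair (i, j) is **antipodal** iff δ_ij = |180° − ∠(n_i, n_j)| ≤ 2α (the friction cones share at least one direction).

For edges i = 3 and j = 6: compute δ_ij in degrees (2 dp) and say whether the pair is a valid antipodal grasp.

δ = 107.61°, invalid

α = atan 0.25 = 14.04°;  2α = 28.07°
edge 3: e_3 = (+1.19, -0.49);  n_3 = (-0.3807, -0.9247)
edge 6: e_6 = (+0.78, +0.93);  n_6 = (+0.7662, -0.6426)
∠(n_3, n_6) = 72.39°
δ = |180° − 72.39°| = 107.61°
107.61° > 2α = 28.07°  →  invalid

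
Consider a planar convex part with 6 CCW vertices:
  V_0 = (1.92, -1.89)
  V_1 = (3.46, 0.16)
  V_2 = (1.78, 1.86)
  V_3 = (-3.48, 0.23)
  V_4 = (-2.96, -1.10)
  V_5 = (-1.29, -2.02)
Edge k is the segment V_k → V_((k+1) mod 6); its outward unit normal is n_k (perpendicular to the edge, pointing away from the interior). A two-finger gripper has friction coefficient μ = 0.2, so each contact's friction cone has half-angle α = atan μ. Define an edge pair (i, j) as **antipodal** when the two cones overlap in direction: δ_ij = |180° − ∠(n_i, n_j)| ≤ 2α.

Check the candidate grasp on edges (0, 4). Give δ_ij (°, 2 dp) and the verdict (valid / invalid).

δ = 98.06°, invalid

α = atan 0.2 = 11.31°;  2α = 22.62°
edge 0: e_0 = (+1.54, +2.05);  n_0 = (+0.7995, -0.6006)
edge 4: e_4 = (+1.67, -0.92);  n_4 = (-0.4825, -0.8759)
∠(n_0, n_4) = 81.94°
δ = |180° − 81.94°| = 98.06°
98.06° > 2α = 22.62°  →  invalid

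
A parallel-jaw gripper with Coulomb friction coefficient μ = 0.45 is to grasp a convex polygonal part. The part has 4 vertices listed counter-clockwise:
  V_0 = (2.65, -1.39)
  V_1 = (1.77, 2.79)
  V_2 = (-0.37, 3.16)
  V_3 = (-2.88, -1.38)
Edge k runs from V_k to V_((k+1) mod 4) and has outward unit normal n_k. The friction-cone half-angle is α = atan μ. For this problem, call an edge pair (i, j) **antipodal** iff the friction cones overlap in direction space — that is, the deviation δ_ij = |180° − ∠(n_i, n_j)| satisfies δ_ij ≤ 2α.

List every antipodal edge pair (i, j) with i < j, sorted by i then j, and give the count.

count = 2; pairs: (0,2), (1,3)

α = atan 0.45 = 24.23°;  2α = 48.46°
n_0 = (+0.9785, +0.2060)
n_1 = (+0.1704, +0.9854)
n_2 = (-0.8752, +0.4838)
n_3 = (-0.0018, -1.0000)
  (0,1): δ = 111.70°  ·
  (0,2): δ = 40.83°  ✓
  (0,3): δ = 78.01°  ·
  (1,2): δ = 109.13°  ·
  (1,3): δ = 9.71°  ✓
  (2,3): δ = 61.17°  ·
antipodal pairs: 2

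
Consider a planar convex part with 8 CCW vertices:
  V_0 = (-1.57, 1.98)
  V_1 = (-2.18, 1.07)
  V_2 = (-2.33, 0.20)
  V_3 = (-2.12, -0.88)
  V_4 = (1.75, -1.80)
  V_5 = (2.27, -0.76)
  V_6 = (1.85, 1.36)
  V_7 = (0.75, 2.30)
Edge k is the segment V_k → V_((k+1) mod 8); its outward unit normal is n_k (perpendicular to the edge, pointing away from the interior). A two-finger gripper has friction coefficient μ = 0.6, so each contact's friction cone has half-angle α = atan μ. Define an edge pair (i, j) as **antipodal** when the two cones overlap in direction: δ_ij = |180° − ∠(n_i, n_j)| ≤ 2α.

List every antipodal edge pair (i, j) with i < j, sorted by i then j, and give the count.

α = atan 0.6 = 30.96°;  2α = 61.93°
n_0 = (-0.8306, +0.5568)
n_1 = (-0.9855, +0.1699)
n_2 = (-0.9816, -0.1909)
n_3 = (-0.2313, -0.9729)
n_4 = (+0.8944, -0.4472)
n_5 = (+0.9809, +0.1943)
n_6 = (+0.6497, +0.7602)
n_7 = (-0.1366, +0.9906)
  (0,1): δ = 155.95°  ·
  (0,2): δ = 135.16°  ·
  (0,3): δ = 69.54°  ·
  (0,4): δ = 7.27°  ✓
  (0,5): δ = 45.04°  ✓
  (0,6): δ = 83.32°  ·
  (0,7): δ = 131.69°  ·
  (1,2): δ = 159.21°  ·
  (1,3): δ = 93.59°  ·
  (1,4): δ = 16.78°  ✓
  (1,5): δ = 20.99°  ✓
  (1,6): δ = 59.27°  ✓
  (1,7): δ = 107.64°  ·
  (2,3): δ = 114.38°  ·
  (2,4): δ = 37.57°  ✓
  (2,5): δ = 0.20°  ✓
  (2,6): δ = 38.48°  ✓
  (2,7): δ = 86.85°  ·
  (3,4): δ = 103.19°  ·
  (3,5): δ = 65.42°  ·
  (3,6): δ = 27.14°  ✓
  (3,7): δ = 21.23°  ✓
  (4,5): δ = 142.23°  ·
  (4,6): δ = 103.95°  ·
  (4,7): δ = 55.58°  ✓
  (5,6): δ = 141.72°  ·
  (5,7): δ = 93.35°  ·
  (6,7): δ = 131.63°  ·
antipodal pairs: 11

count = 11; pairs: (0,4), (0,5), (1,4), (1,5), (1,6), (2,4), (2,5), (2,6), (3,6), (3,7), (4,7)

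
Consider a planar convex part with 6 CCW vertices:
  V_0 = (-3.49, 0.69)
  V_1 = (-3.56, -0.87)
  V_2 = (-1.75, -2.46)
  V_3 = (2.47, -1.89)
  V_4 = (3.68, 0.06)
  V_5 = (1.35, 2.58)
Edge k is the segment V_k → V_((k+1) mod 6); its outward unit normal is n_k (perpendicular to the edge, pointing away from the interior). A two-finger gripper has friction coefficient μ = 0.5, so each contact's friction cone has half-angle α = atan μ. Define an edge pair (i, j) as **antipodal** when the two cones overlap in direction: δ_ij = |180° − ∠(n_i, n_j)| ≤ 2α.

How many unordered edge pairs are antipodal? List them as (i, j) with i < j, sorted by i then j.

count = 5; pairs: (0,3), (0,4), (1,4), (2,5), (3,5)

α = atan 0.5 = 26.57°;  2α = 53.13°
n_0 = (-0.9990, +0.0448)
n_1 = (-0.6600, -0.7513)
n_2 = (+0.1339, -0.9910)
n_3 = (+0.8497, -0.5273)
n_4 = (+0.7342, +0.6789)
n_5 = (-0.3637, +0.9315)
  (0,1): δ = 128.73°  ·
  (0,2): δ = 79.74°  ·
  (0,3): δ = 29.25°  ✓
  (0,4): δ = 45.33°  ✓
  (0,5): δ = 113.90°  ·
  (1,2): δ = 131.01°  ·
  (1,3): δ = 80.52°  ·
  (1,4): δ = 5.95°  ✓
  (1,5): δ = 62.63°  ·
  (2,3): δ = 129.51°  ·
  (2,4): δ = 54.94°  ·
  (2,5): δ = 13.64°  ✓
  (3,4): δ = 105.42°  ·
  (3,5): δ = 36.85°  ✓
  (4,5): δ = 111.43°  ·
antipodal pairs: 5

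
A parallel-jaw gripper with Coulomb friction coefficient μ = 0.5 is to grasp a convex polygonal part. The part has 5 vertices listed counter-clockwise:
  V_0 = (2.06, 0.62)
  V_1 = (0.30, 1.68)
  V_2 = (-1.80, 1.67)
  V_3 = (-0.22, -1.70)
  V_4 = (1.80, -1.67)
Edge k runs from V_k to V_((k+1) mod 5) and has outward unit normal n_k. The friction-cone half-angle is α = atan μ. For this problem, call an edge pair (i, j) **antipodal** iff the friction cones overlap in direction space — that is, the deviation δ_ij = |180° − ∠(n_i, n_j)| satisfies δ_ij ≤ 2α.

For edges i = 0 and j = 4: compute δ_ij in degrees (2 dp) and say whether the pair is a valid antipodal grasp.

δ = 114.58°, invalid

α = atan 0.5 = 26.57°;  2α = 53.13°
edge 0: e_0 = (-1.76, +1.06);  n_0 = (+0.5159, +0.8566)
edge 4: e_4 = (+0.26, +2.29);  n_4 = (+0.9936, -0.1128)
∠(n_0, n_4) = 65.42°
δ = |180° − 65.42°| = 114.58°
114.58° > 2α = 53.13°  →  invalid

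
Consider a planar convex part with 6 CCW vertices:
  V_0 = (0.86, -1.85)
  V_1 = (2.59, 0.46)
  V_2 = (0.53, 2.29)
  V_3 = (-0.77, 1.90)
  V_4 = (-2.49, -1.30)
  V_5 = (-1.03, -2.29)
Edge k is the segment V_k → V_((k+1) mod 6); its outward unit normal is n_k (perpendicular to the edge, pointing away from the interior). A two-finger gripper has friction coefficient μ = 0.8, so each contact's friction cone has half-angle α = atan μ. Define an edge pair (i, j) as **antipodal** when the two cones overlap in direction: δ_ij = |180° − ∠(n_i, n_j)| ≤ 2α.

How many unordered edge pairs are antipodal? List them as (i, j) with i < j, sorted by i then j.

α = atan 0.8 = 38.66°;  2α = 77.32°
n_0 = (+0.8004, -0.5994)
n_1 = (+0.6641, +0.7476)
n_2 = (-0.2873, +0.9578)
n_3 = (-0.8808, +0.4734)
n_4 = (-0.5612, -0.8277)
n_5 = (+0.2267, -0.9740)
  (0,1): δ = 94.79°  ·
  (0,2): δ = 36.47°  ✓
  (0,3): δ = 8.57°  ✓
  (0,4): δ = 92.69°  ·
  (0,5): δ = 139.94°  ·
  (1,2): δ = 121.68°  ·
  (1,3): δ = 76.64°  ✓
  (1,4): δ = 7.48°  ✓
  (1,5): δ = 54.72°  ✓
  (2,3): δ = 134.96°  ·
  (2,4): δ = 50.84°  ✓
  (2,5): δ = 3.59°  ✓
  (3,4): δ = 95.88°  ·
  (3,5): δ = 48.64°  ✓
  (4,5): δ = 132.75°  ·
antipodal pairs: 8

count = 8; pairs: (0,2), (0,3), (1,3), (1,4), (1,5), (2,4), (2,5), (3,5)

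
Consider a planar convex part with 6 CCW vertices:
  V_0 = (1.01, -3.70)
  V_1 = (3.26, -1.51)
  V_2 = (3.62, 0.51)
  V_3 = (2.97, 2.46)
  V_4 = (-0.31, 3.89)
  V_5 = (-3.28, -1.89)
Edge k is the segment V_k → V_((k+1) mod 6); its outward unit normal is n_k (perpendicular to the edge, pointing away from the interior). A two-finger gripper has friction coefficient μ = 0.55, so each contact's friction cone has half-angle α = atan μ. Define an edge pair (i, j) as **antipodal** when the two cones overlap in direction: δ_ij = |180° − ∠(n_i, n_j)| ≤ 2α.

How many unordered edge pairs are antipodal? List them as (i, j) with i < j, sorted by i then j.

α = atan 0.55 = 28.81°;  2α = 57.62°
n_0 = (+0.6975, -0.7166)
n_1 = (+0.9845, -0.1755)
n_2 = (+0.9487, +0.3162)
n_3 = (+0.3996, +0.9167)
n_4 = (-0.8894, +0.4570)
n_5 = (-0.3887, -0.9214)
  (0,1): δ = 144.33°  ·
  (0,2): δ = 115.79°  ·
  (0,3): δ = 67.78°  ·
  (0,4): δ = 18.58°  ✓
  (0,5): δ = 112.90°  ·
  (1,2): δ = 151.46°  ·
  (1,3): δ = 103.45°  ·
  (1,4): δ = 17.09°  ✓
  (1,5): δ = 77.23°  ·
  (2,3): δ = 131.99°  ·
  (2,4): δ = 45.63°  ✓
  (2,5): δ = 48.69°  ✓
  (3,4): δ = 93.64°  ·
  (3,5): δ = 0.68°  ✓
  (4,5): δ = 85.68°  ·
antipodal pairs: 5

count = 5; pairs: (0,4), (1,4), (2,4), (2,5), (3,5)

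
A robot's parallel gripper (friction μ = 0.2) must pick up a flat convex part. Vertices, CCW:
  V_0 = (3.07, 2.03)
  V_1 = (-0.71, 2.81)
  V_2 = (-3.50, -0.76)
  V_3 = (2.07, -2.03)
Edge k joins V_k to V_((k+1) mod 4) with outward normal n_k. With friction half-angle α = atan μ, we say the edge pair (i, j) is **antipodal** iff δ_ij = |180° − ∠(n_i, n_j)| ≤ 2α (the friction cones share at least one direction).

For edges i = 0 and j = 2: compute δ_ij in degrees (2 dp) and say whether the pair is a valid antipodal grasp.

δ = 1.18°, valid

α = atan 0.2 = 11.31°;  2α = 22.62°
edge 0: e_0 = (-3.78, +0.78);  n_0 = (+0.2021, +0.9794)
edge 2: e_2 = (+5.57, -1.27);  n_2 = (-0.2223, -0.9750)
∠(n_0, n_2) = 178.82°
δ = |180° − 178.82°| = 1.18°
1.18° ≤ 2α = 22.62°  →  valid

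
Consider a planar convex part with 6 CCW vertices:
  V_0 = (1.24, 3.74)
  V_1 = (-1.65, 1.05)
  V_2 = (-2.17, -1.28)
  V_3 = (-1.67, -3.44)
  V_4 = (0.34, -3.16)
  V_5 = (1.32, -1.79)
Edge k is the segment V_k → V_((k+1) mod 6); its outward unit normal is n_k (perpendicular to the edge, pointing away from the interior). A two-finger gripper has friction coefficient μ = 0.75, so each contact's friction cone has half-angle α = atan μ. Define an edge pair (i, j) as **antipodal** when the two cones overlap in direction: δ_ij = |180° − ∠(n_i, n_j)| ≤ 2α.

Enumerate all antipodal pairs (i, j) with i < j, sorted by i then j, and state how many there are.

count = 8; pairs: (0,3), (0,4), (0,5), (1,3), (1,4), (1,5), (2,4), (2,5)

α = atan 0.75 = 36.87°;  2α = 73.74°
n_0 = (-0.6813, +0.7320)
n_1 = (-0.9760, +0.2178)
n_2 = (-0.9742, -0.2255)
n_3 = (+0.1380, -0.9904)
n_4 = (+0.8133, -0.5818)
n_5 = (+0.9999, +0.0145)
  (0,1): δ = 145.53°  ·
  (0,2): δ = 119.91°  ·
  (0,3): δ = 35.02°  ✓
  (0,4): δ = 11.48°  ✓
  (0,5): δ = 47.88°  ✓
  (1,2): δ = 154.39°  ·
  (1,3): δ = 69.49°  ✓
  (1,4): δ = 23.00°  ✓
  (1,5): δ = 13.41°  ✓
  (2,3): δ = 95.10°  ·
  (2,4): δ = 48.61°  ✓
  (2,5): δ = 12.20°  ✓
  (3,4): δ = 133.51°  ·
  (3,5): δ = 97.10°  ·
  (4,5): δ = 143.59°  ·
antipodal pairs: 8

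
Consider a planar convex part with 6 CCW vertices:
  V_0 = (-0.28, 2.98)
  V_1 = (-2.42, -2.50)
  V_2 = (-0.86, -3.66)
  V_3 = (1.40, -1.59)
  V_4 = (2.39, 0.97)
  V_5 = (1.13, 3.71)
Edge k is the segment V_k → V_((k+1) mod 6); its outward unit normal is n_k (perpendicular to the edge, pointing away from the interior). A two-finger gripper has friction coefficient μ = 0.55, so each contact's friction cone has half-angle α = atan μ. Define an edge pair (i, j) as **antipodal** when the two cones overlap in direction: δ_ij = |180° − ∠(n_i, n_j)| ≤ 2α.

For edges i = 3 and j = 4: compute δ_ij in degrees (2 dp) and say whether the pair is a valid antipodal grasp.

α = atan 0.55 = 28.81°;  2α = 57.62°
edge 3: e_3 = (+0.99, +2.56);  n_3 = (+0.9327, -0.3607)
edge 4: e_4 = (-1.26, +2.74);  n_4 = (+0.9085, +0.4178)
∠(n_3, n_4) = 45.84°
δ = |180° − 45.84°| = 134.16°
134.16° > 2α = 57.62°  →  invalid

δ = 134.16°, invalid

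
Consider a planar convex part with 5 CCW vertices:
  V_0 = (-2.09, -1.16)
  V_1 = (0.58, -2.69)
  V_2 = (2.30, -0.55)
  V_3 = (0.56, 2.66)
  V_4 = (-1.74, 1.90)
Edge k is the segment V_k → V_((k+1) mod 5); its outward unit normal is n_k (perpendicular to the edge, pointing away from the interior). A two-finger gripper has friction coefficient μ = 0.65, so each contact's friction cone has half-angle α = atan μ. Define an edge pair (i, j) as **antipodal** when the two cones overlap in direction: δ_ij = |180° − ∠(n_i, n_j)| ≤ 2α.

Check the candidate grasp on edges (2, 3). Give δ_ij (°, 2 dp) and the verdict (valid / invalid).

α = atan 0.65 = 33.02°;  2α = 66.05°
edge 2: e_2 = (-1.74, +3.21);  n_2 = (+0.8791, +0.4765)
edge 3: e_3 = (-2.30, -0.76);  n_3 = (-0.3137, +0.9495)
∠(n_2, n_3) = 79.83°
δ = |180° − 79.83°| = 100.17°
100.17° > 2α = 66.05°  →  invalid

δ = 100.17°, invalid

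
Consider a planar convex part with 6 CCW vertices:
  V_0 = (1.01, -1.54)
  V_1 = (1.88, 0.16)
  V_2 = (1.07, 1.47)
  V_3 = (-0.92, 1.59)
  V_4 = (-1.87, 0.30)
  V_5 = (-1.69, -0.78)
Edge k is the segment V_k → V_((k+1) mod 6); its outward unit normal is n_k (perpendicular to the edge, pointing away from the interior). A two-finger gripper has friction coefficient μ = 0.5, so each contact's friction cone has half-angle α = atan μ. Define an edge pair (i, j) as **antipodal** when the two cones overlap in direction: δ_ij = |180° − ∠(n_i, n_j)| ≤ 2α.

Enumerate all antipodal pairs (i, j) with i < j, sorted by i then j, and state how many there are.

count = 5; pairs: (0,3), (0,4), (1,4), (1,5), (2,5)

α = atan 0.5 = 26.57°;  2α = 53.13°
n_0 = (+0.8902, -0.4556)
n_1 = (+0.8505, +0.5259)
n_2 = (+0.0602, +0.9982)
n_3 = (-0.8052, +0.5930)
n_4 = (-0.9864, -0.1644)
n_5 = (-0.2710, -0.9626)
  (0,1): δ = 121.17°  ·
  (0,2): δ = 66.35°  ·
  (0,3): δ = 9.27°  ✓
  (0,4): δ = 36.56°  ✓
  (0,5): δ = 101.38°  ·
  (1,2): δ = 125.18°  ·
  (1,3): δ = 68.10°  ·
  (1,4): δ = 22.27°  ✓
  (1,5): δ = 42.55°  ✓
  (2,3): δ = 122.92°  ·
  (2,4): δ = 77.09°  ·
  (2,5): δ = 12.27°  ✓
  (3,4): δ = 134.17°  ·
  (3,5): δ = 69.35°  ·
  (4,5): δ = 115.18°  ·
antipodal pairs: 5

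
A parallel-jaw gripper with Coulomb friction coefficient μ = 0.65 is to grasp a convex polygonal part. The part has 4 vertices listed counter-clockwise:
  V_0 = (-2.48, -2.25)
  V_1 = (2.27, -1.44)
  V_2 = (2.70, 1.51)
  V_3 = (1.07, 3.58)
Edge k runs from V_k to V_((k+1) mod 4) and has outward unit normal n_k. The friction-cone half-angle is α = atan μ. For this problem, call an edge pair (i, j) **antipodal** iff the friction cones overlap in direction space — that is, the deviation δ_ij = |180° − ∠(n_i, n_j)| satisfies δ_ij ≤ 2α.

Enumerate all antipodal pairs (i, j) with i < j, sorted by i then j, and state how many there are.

count = 3; pairs: (0,2), (0,3), (1,3)

α = atan 0.65 = 33.02°;  2α = 66.05°
n_0 = (+0.1681, -0.9858)
n_1 = (+0.9895, -0.1442)
n_2 = (+0.7857, +0.6187)
n_3 = (-0.8541, +0.5201)
  (0,1): δ = 107.97°  ·
  (0,2): δ = 61.46°  ✓
  (0,3): δ = 48.98°  ✓
  (1,2): δ = 133.49°  ·
  (1,3): δ = 23.04°  ✓
  (2,3): δ = 69.56°  ·
antipodal pairs: 3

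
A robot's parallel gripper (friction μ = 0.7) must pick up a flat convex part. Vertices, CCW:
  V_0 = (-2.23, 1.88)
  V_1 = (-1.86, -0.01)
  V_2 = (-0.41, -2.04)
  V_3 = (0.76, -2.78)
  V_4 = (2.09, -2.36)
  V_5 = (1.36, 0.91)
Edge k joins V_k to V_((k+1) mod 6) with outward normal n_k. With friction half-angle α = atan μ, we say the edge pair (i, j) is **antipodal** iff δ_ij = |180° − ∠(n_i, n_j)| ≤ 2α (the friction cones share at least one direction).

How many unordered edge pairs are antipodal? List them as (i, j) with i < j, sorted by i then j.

α = atan 0.7 = 34.99°;  2α = 69.98°
n_0 = (-0.9814, -0.1921)
n_1 = (-0.8137, -0.5812)
n_2 = (-0.5345, -0.8451)
n_3 = (+0.3011, -0.9536)
n_4 = (+0.9760, +0.2179)
n_5 = (+0.2608, +0.9654)
  (0,1): δ = 155.54°  ·
  (0,2): δ = 133.39°  ·
  (0,3): δ = 83.55°  ·
  (0,4): δ = 1.51°  ✓
  (0,5): δ = 63.80°  ✓
  (1,2): δ = 157.85°  ·
  (1,3): δ = 108.01°  ·
  (1,4): δ = 22.95°  ✓
  (1,5): δ = 39.34°  ✓
  (2,3): δ = 130.16°  ·
  (2,4): δ = 45.10°  ✓
  (2,5): δ = 17.19°  ✓
  (3,4): δ = 94.94°  ·
  (3,5): δ = 32.65°  ✓
  (4,5): δ = 117.70°  ·
antipodal pairs: 7

count = 7; pairs: (0,4), (0,5), (1,4), (1,5), (2,4), (2,5), (3,5)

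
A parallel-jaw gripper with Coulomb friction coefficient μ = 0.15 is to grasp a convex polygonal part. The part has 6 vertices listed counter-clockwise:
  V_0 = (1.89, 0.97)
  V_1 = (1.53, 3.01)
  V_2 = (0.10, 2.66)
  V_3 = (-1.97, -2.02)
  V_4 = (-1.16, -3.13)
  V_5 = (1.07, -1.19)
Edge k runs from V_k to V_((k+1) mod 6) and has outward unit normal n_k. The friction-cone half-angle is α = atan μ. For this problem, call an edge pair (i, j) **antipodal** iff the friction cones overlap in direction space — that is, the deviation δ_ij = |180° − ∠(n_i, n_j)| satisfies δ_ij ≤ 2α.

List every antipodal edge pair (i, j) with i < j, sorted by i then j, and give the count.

α = atan 0.15 = 8.53°;  2α = 17.06°
n_0 = (+0.9848, +0.1738)
n_1 = (-0.2377, +0.9713)
n_2 = (-0.9145, +0.4045)
n_3 = (-0.8078, -0.5895)
n_4 = (+0.6563, -0.7545)
n_5 = (+0.9349, -0.3549)
  (0,1): δ = 86.25°  ·
  (0,2): δ = 33.87°  ·
  (0,3): δ = 26.11°  ·
  (0,4): δ = 121.01°  ·
  (0,5): δ = 149.20°  ·
  (1,2): δ = 127.61°  ·
  (1,3): δ = 67.63°  ·
  (1,4): δ = 27.27°  ·
  (1,5): δ = 55.46°  ·
  (2,3): δ = 120.02°  ·
  (2,4): δ = 25.12°  ·
  (2,5): δ = 3.07°  ✓
  (3,4): δ = 85.10°  ·
  (3,5): δ = 56.91°  ·
  (4,5): δ = 151.81°  ·
antipodal pairs: 1

count = 1; pairs: (2,5)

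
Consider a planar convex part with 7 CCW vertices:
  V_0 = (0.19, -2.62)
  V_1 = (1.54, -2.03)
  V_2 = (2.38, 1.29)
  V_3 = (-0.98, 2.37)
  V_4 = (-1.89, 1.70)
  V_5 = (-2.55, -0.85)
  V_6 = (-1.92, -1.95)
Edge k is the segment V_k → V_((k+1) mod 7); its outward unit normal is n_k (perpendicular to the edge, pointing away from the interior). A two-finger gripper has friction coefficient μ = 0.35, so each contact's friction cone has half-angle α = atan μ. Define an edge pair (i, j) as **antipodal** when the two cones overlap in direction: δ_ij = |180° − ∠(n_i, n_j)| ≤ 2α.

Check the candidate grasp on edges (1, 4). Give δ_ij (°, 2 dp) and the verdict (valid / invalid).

α = atan 0.35 = 19.29°;  2α = 38.58°
edge 1: e_1 = (+0.84, +3.32);  n_1 = (+0.9695, -0.2453)
edge 4: e_4 = (-0.66, -2.55);  n_4 = (-0.9681, +0.2506)
∠(n_1, n_4) = 179.69°
δ = |180° − 179.69°| = 0.31°
0.31° ≤ 2α = 38.58°  →  valid

δ = 0.31°, valid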